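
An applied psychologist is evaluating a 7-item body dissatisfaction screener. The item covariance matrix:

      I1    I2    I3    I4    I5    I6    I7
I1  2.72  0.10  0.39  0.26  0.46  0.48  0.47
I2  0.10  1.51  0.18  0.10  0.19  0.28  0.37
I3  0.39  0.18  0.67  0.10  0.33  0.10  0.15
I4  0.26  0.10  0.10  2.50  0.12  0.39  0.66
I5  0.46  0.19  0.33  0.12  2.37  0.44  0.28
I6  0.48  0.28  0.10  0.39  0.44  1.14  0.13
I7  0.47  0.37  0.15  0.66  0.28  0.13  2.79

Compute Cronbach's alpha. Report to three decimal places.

Cronbach's alpha = 0.544

Σσᵢ² = 2.72 + 1.51 + 0.67 + 2.50 + 2.37 + 1.14 + 2.79 = 13.70
Sum of the distinct covariances = 5.98
σ²_total = 13.70 + 2 × 5.98 = 25.66
α = (k/(k−1))·(1 − Σσᵢ²/σ²_total) = (7/6)·(1 − 13.70/25.66) = 0.544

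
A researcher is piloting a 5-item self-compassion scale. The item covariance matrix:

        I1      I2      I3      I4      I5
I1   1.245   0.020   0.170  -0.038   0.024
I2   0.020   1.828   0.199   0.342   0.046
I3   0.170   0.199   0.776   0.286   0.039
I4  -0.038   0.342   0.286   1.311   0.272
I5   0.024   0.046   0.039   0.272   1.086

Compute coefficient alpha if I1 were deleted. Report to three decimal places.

Remaining items: I2, I3, I4, I5 (k = 4).
Σσ²ᵢ = 1.828 + 0.776 + 1.311 + 1.086 = 5.001
σ²_T = 5.001 + 2 × 1.184 = 7.369
α (item deleted) = (4/3)·(1 − 5.001/7.369) = 0.428

coefficient alpha = 0.428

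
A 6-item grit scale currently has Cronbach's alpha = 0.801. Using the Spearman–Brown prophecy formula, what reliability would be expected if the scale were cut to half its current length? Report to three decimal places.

predicted reliability = 0.668

Length factor m = 1/2
α' = m·α / (1 − (1−m)·α)
   = 1/2 × 0.801 / (1 − (1 − 1/2) × 0.801)
   = 0.4005 / 0.5995 = 0.668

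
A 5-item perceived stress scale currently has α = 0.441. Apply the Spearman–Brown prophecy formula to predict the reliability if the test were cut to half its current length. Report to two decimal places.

Length factor m = 1/2
α' = m·α / (1 − (1−m)·α)
   = 1/2 × 0.441 / (1 − (1 − 1/2) × 0.441)
   = 0.2205 / 0.7795 = 0.28

predicted reliability = 0.28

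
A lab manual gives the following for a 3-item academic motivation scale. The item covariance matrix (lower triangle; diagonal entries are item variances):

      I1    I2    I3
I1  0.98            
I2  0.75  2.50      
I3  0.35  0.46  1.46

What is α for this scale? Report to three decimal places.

ΣVar(i) = 0.98 + 2.50 + 1.46 = 4.94
Sum of off-diagonal covariances = 1.56
σ²_T = 4.94 + 2 × 1.56 = 8.06
α = (k/(k−1))·(1 − ΣVar(i)/σ²_T) = (3/2)·(1 − 4.94/8.06) = 0.581

α = 0.581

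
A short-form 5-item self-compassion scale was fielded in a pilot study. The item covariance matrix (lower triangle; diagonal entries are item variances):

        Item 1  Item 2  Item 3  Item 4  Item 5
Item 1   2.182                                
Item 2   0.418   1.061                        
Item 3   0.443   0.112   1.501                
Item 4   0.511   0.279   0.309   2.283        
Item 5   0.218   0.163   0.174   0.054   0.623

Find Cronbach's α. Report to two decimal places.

sum of item variances = 2.182 + 1.061 + 1.501 + 2.283 + 0.623 = 7.650
Σ_{i<j} σ_ij = 2.681
total variance = 7.650 + 2 × 2.681 = 13.012
α = (k/(k−1))·(1 − sum of item variances/total variance) = (5/4)·(1 − 7.650/13.012) = 0.52

α = 0.52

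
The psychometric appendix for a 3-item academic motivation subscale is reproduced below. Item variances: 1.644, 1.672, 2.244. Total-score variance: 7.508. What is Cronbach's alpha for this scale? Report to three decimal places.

Cronbach's alpha = 0.389

sum of item variances = 1.644 + 1.672 + 2.244 = 5.560
α = (k/(k−1))·(1 − sum of item variances/total variance) = (3/2)·(1 − 5.560/7.508) = 0.389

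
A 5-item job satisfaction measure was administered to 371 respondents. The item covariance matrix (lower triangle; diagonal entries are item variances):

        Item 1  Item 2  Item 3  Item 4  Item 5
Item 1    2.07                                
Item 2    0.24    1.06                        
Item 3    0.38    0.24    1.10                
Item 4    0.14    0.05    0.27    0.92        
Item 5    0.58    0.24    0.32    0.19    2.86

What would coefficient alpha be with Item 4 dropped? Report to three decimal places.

Remaining items: Item 1, Item 2, Item 3, Item 5 (k = 4).
Σσᵢ² = 2.07 + 1.06 + 1.10 + 2.86 = 7.09
σ²_total = 7.09 + 2 × 2.00 = 11.09
α (item deleted) = (4/3)·(1 − 7.09/11.09) = 0.481

coefficient alpha = 0.481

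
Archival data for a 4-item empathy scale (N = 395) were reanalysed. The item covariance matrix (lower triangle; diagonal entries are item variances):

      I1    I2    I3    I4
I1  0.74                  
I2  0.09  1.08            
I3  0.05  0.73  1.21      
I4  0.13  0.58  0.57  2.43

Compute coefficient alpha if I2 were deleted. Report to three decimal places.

Remaining items: I1, I3, I4 (k = 3).
Σσ²ᵢ = 0.74 + 1.21 + 2.43 = 4.38
total variance = 4.38 + 2 × 0.75 = 5.88
α (item deleted) = (3/2)·(1 − 4.38/5.88) = 0.383

α = 0.383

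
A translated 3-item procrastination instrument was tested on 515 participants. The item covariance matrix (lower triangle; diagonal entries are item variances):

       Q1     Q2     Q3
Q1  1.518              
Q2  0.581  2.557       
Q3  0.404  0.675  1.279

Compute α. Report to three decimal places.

ΣVar(i) = 1.518 + 2.557 + 1.279 = 5.354
Sum of the distinct covariances = 1.660
total variance = 5.354 + 2 × 1.660 = 8.674
α = (k/(k−1))·(1 − ΣVar(i)/total variance) = (3/2)·(1 − 5.354/8.674) = 0.574

α = 0.574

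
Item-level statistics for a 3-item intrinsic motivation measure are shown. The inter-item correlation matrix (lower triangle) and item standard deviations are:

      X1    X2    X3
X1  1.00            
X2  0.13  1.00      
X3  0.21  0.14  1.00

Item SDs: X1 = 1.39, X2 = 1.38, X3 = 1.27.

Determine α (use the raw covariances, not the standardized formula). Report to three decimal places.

α = 0.362

Σσ²ᵢ = 1.39² + 1.38² + 1.27² = 5.4494
Covariances σ_ij = r_ij · s_i · s_j:
  σ(X1,X2) = 0.13 × 1.39 × 1.38 = 0.2494
  σ(X1,X3) = 0.21 × 1.39 × 1.27 = 0.3707
  σ(X2,X3) = 0.14 × 1.38 × 1.27 = 0.2454
σ²_T = Σσ²ᵢ + 2·Σσ_ij = 5.4494 + 2 × 0.8655 = 7.1804
α = (3/2)·(1 − 5.4494/7.1804) = 0.362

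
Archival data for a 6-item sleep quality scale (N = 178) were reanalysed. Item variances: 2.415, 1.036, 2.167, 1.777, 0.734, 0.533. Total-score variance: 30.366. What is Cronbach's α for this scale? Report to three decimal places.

Cronbach's α = 0.858

ΣVar(i) = 2.415 + 1.036 + 2.167 + 1.777 + 0.734 + 0.533 = 8.662
α = (k/(k−1))·(1 − ΣVar(i)/σ²_total) = (6/5)·(1 − 8.662/30.366) = 0.858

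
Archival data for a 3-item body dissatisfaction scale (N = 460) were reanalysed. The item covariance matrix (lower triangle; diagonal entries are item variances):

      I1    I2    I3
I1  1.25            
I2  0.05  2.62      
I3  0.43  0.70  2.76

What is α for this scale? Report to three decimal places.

sum of item variances = 1.25 + 2.62 + 2.76 = 6.63
Σ_{i<j} σ_ij = 1.18
Var(T) = 6.63 + 2 × 1.18 = 8.99
α = (k/(k−1))·(1 − sum of item variances/Var(T)) = (3/2)·(1 − 6.63/8.99) = 0.394

α = 0.394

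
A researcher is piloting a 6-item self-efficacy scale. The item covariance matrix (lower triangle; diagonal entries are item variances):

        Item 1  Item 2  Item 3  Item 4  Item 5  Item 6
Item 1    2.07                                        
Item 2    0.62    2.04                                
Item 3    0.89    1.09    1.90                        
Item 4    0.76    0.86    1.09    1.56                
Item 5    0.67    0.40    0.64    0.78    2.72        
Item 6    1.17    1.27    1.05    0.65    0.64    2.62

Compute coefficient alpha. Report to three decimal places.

Σσᵢ² = 2.07 + 2.04 + 1.90 + 1.56 + 2.72 + 2.62 = 12.91
Sum of off-diagonal covariances = 12.58
Var(T) = 12.91 + 2 × 12.58 = 38.07
α = (k/(k−1))·(1 − Σσᵢ²/Var(T)) = (6/5)·(1 − 12.91/38.07) = 0.793

coefficient alpha = 0.793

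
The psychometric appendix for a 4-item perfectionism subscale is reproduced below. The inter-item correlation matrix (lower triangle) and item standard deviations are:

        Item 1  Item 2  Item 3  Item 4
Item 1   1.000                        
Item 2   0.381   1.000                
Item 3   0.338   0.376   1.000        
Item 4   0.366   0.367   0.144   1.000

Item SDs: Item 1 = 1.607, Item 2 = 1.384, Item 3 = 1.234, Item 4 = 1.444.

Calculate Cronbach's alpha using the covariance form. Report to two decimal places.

Σσ²ᵢ = 1.607² + 1.384² + 1.234² + 1.444² = 8.1058
Covariances σ_ij = r_ij · s_i · s_j:
  σ(Item 1,Item 2) = 0.381 × 1.607 × 1.384 = 0.8474
  σ(Item 1,Item 3) = 0.338 × 1.607 × 1.234 = 0.6703
  σ(Item 1,Item 4) = 0.366 × 1.607 × 1.444 = 0.8493
  σ(Item 2,Item 3) = 0.376 × 1.384 × 1.234 = 0.6422
  σ(Item 2,Item 4) = 0.367 × 1.384 × 1.444 = 0.7334
  σ(Item 3,Item 4) = 0.144 × 1.234 × 1.444 = 0.2566
σ²_T = Σσ²ᵢ + 2·Σσ_ij = 8.1058 + 2 × 3.9992 = 16.1042
α = (4/3)·(1 − 8.1058/16.1042) = 0.66

Cronbach's alpha = 0.66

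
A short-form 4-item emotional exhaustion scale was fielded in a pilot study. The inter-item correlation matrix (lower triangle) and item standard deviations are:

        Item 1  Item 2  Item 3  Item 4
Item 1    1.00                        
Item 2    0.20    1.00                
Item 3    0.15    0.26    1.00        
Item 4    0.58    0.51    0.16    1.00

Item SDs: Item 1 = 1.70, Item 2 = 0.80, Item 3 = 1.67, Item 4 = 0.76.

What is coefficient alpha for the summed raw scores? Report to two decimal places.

coefficient alpha = 0.53

Σσ²ᵢ = 1.70² + 0.80² + 1.67² + 0.76² = 6.8965
Covariances σ_ij = r_ij · s_i · s_j:
  σ(Item 1,Item 2) = 0.20 × 1.70 × 0.80 = 0.2720
  σ(Item 1,Item 3) = 0.15 × 1.70 × 1.67 = 0.4259
  σ(Item 1,Item 4) = 0.58 × 1.70 × 0.76 = 0.7494
  σ(Item 2,Item 3) = 0.26 × 0.80 × 1.67 = 0.3474
  σ(Item 2,Item 4) = 0.51 × 0.80 × 0.76 = 0.3101
  σ(Item 3,Item 4) = 0.16 × 1.67 × 0.76 = 0.2031
σ²_T = Σσ²ᵢ + 2·Σσ_ij = 6.8965 + 2 × 2.3079 = 11.5123
α = (4/3)·(1 − 6.8965/11.5123) = 0.53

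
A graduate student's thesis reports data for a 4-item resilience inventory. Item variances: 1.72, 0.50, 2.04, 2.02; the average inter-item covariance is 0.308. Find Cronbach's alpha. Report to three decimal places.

Σσᵢ² = 1.72 + 0.50 + 2.04 + 2.02 = 6.28
Sum of the 6 distinct covariances = 6 × 0.308 = 1.848
σ²_T = Σσᵢ² + 2·Σcov = 6.28 + 2 × 1.848 = 9.976
α = (4/3)·(1 − 6.28/9.976) = 0.494

α = 0.494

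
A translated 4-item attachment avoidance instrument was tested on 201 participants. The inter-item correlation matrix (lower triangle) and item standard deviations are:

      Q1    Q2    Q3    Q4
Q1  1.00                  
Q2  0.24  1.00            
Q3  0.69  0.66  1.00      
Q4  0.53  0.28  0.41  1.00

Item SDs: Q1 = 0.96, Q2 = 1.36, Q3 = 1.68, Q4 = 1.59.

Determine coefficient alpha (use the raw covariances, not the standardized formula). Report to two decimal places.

Σσ²ᵢ = 0.96² + 1.36² + 1.68² + 1.59² = 8.1217
Covariances σ_ij = r_ij · s_i · s_j:
  σ(Q1,Q2) = 0.24 × 0.96 × 1.36 = 0.3133
  σ(Q1,Q3) = 0.69 × 0.96 × 1.68 = 1.1128
  σ(Q1,Q4) = 0.53 × 0.96 × 1.59 = 0.8090
  σ(Q2,Q3) = 0.66 × 1.36 × 1.68 = 1.5080
  σ(Q2,Q4) = 0.28 × 1.36 × 1.59 = 0.6055
  σ(Q3,Q4) = 0.41 × 1.68 × 1.59 = 1.0952
σ²_T = Σσ²ᵢ + 2·Σσ_ij = 8.1217 + 2 × 5.4438 = 19.0093
α = (4/3)·(1 − 8.1217/19.0093) = 0.76

α = 0.76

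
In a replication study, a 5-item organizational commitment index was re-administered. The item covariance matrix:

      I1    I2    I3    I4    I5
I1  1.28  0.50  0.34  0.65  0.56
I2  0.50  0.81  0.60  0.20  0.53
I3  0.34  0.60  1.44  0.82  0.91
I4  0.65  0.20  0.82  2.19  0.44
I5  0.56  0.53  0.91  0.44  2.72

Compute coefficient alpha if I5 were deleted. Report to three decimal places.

Remaining items: I1, I2, I3, I4 (k = 4).
Σσ²ᵢ = 1.28 + 0.81 + 1.44 + 2.19 = 5.72
σ²_T = 5.72 + 2 × 3.11 = 11.94
α (item deleted) = (4/3)·(1 − 5.72/11.94) = 0.695

coefficient alpha = 0.695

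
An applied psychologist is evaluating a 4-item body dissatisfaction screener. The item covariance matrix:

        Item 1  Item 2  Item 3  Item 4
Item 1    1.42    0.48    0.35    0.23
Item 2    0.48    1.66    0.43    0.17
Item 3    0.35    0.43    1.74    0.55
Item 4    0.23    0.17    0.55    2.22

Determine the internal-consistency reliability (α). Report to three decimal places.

sum of item variances = 1.42 + 1.66 + 1.74 + 2.22 = 7.04
Sum of the distinct covariances = 2.21
σ²_T = 7.04 + 2 × 2.21 = 11.46
α = (k/(k−1))·(1 − sum of item variances/σ²_T) = (4/3)·(1 − 7.04/11.46) = 0.514

α = 0.514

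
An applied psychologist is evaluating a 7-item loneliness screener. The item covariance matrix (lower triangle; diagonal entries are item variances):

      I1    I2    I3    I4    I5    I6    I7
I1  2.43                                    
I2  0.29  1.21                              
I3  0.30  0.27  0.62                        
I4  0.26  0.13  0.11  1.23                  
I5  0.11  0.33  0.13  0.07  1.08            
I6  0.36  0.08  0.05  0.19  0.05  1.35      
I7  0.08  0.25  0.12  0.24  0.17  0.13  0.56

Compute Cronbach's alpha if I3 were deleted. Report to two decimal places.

Cronbach's alpha = 0.49

Remaining items: I1, I2, I4, I5, I6, I7 (k = 6).
Σσ²ᵢ = 2.43 + 1.21 + 1.23 + 1.08 + 1.35 + 0.56 = 7.86
total variance = 7.86 + 2 × 2.74 = 13.34
α (item deleted) = (6/5)·(1 − 7.86/13.34) = 0.49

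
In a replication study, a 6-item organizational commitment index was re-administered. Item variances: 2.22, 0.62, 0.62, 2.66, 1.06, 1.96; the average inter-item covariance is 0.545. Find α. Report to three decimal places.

α = 0.770

ΣVar(i) = 2.22 + 0.62 + 0.62 + 2.66 + 1.06 + 1.96 = 9.14
Sum of the 15 distinct covariances = 15 × 0.545 = 8.175
σ²_T = ΣVar(i) + 2·Σcov = 9.14 + 2 × 8.175 = 25.490
α = (6/5)·(1 − 9.14/25.490) = 0.770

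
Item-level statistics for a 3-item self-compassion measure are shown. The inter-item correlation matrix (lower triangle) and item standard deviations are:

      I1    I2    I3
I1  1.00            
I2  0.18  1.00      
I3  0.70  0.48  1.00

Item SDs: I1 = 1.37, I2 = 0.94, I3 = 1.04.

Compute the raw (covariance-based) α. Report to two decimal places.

α = 0.70

Σσ²ᵢ = 1.37² + 0.94² + 1.04² = 3.8421
Covariances σ_ij = r_ij · s_i · s_j:
  σ(I1,I2) = 0.18 × 1.37 × 0.94 = 0.2318
  σ(I1,I3) = 0.70 × 1.37 × 1.04 = 0.9974
  σ(I2,I3) = 0.48 × 0.94 × 1.04 = 0.4692
σ²_T = Σσ²ᵢ + 2·Σσ_ij = 3.8421 + 2 × 1.6984 = 7.2389
α = (3/2)·(1 − 3.8421/7.2389) = 0.70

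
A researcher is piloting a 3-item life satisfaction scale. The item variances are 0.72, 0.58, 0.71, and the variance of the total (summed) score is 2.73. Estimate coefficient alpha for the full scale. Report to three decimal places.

α = 0.396

Σσᵢ² = 0.72 + 0.58 + 0.71 = 2.01
α = (k/(k−1))·(1 − Σσᵢ²/Var(T)) = (3/2)·(1 − 2.01/2.73) = 0.396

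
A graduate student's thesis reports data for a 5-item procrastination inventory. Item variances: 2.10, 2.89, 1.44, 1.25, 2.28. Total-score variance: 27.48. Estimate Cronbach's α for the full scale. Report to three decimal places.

Σσ²ᵢ = 2.10 + 2.89 + 1.44 + 1.25 + 2.28 = 9.96
α = (k/(k−1))·(1 − Σσ²ᵢ/σ²_total) = (5/4)·(1 − 9.96/27.48) = 0.797

Cronbach's α = 0.797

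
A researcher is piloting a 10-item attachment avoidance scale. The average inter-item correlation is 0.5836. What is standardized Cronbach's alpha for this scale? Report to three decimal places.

Standardized α = k·r̄ / (1 + (k−1)·r̄) = 10 × 0.5836 / (1 + 9 × 0.5836)
  = 5.8360 / 6.2524 = 0.933

α = 0.933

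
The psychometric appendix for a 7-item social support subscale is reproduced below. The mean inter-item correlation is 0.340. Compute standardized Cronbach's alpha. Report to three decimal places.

α = 0.783

Standardized α = k·r̄ / (1 + (k−1)·r̄) = 7 × 0.340 / (1 + 6 × 0.340)
  = 2.3800 / 3.0400 = 0.783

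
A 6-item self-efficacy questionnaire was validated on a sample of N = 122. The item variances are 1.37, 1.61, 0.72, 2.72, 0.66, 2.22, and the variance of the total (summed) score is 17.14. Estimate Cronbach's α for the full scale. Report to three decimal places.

Cronbach's α = 0.549

sum of item variances = 1.37 + 1.61 + 0.72 + 2.72 + 0.66 + 2.22 = 9.30
α = (k/(k−1))·(1 − sum of item variances/Var(T)) = (6/5)·(1 − 9.30/17.14) = 0.549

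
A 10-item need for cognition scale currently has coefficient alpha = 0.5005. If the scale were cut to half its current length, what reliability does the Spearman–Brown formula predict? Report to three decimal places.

Length factor m = 1/2
α' = m·α / (1 − (1−m)·α)
   = 1/2 × 0.5005 / (1 − (1 − 1/2) × 0.5005)
   = 0.2502 / 0.7498 = 0.334

predicted reliability = 0.334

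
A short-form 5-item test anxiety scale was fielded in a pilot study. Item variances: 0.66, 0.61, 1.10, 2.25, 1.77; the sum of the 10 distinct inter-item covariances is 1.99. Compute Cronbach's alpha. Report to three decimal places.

Σσ²ᵢ = 0.66 + 0.61 + 1.10 + 2.25 + 1.77 = 6.39
Sum of distinct covariances = 1.99
Var(T) = Σσ²ᵢ + 2·Σcov = 6.39 + 2 × 1.99 = 10.37
α = (5/4)·(1 − 6.39/10.37) = 0.480

α = 0.480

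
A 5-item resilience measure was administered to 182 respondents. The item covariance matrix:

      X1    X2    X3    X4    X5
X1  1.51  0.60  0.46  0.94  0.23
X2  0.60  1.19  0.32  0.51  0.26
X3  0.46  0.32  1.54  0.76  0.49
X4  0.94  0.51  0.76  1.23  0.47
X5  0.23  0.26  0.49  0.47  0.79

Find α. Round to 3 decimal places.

Σσᵢ² = 1.51 + 1.19 + 1.54 + 1.23 + 0.79 = 6.26
Sum of the distinct covariances = 5.04
σ²_T = 6.26 + 2 × 5.04 = 16.34
α = (k/(k−1))·(1 − Σσᵢ²/σ²_T) = (5/4)·(1 − 6.26/16.34) = 0.771

α = 0.771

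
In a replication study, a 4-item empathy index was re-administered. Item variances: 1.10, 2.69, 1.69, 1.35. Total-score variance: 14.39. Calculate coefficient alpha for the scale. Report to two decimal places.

coefficient alpha = 0.70

ΣVar(i) = 1.10 + 2.69 + 1.69 + 1.35 = 6.83
α = (k/(k−1))·(1 − ΣVar(i)/σ²_total) = (4/3)·(1 − 6.83/14.39) = 0.70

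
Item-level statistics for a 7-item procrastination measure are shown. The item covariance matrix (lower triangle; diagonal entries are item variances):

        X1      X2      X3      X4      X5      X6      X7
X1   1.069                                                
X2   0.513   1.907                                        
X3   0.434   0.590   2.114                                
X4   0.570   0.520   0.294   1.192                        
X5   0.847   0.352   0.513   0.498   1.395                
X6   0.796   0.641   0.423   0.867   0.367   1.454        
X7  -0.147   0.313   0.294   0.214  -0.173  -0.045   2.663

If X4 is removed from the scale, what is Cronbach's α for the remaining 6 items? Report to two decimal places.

Remaining items: X1, X2, X3, X5, X6, X7 (k = 6).
sum of item variances = 1.069 + 1.907 + 2.114 + 1.395 + 1.454 + 2.663 = 10.602
σ²_T = 10.602 + 2 × 5.718 = 22.038
α (item deleted) = (6/5)·(1 − 10.602/22.038) = 0.62

α = 0.62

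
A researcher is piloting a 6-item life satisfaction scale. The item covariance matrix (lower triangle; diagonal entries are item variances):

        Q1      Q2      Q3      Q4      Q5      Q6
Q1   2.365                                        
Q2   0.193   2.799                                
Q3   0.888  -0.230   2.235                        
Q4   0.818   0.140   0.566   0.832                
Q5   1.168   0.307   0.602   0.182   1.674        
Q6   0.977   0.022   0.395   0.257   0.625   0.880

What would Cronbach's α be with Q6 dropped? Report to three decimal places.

Cronbach's α = 0.604

Remaining items: Q1, Q2, Q3, Q4, Q5 (k = 5).
Σσᵢ² = 2.365 + 2.799 + 2.235 + 0.832 + 1.674 = 9.905
σ²_T = 9.905 + 2 × 4.634 = 19.173
α (item deleted) = (5/4)·(1 − 9.905/19.173) = 0.604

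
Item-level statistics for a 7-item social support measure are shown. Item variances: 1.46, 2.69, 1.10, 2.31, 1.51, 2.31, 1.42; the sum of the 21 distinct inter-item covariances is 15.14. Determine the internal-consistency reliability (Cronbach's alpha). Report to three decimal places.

sum of item variances = 1.46 + 2.69 + 1.10 + 2.31 + 1.51 + 2.31 + 1.42 = 12.80
Sum of distinct covariances = 15.14
σ²_T = sum of item variances + 2·Σcov = 12.80 + 2 × 15.14 = 43.08
α = (7/6)·(1 − 12.80/43.08) = 0.820

α = 0.820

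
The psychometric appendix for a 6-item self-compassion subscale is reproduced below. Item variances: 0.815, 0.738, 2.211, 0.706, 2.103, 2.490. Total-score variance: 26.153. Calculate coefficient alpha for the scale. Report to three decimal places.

ΣVar(i) = 0.815 + 0.738 + 2.211 + 0.706 + 2.103 + 2.490 = 9.063
α = (k/(k−1))·(1 − ΣVar(i)/σ²_total) = (6/5)·(1 − 9.063/26.153) = 0.784

α = 0.784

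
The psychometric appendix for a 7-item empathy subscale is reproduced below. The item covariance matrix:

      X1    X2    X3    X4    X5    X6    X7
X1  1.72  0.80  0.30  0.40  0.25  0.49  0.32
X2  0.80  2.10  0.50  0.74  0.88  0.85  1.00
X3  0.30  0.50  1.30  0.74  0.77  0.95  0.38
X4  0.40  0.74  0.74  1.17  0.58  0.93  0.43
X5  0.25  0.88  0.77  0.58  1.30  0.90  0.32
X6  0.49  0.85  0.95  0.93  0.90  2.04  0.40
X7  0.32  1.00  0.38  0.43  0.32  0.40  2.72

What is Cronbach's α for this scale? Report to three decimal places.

sum of item variances = 1.72 + 2.10 + 1.30 + 1.17 + 1.30 + 2.04 + 2.72 = 12.35
Σ_{i<j} σ_ij = 12.93
σ²_T = 12.35 + 2 × 12.93 = 38.21
α = (k/(k−1))·(1 − sum of item variances/σ²_T) = (7/6)·(1 − 12.35/38.21) = 0.790

α = 0.790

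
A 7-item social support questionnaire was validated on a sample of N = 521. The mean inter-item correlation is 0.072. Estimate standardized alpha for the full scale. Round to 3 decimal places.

Standardized α = k·r̄ / (1 + (k−1)·r̄) = 7 × 0.072 / (1 + 6 × 0.072)
  = 0.5040 / 1.4320 = 0.352

standardized alpha = 0.352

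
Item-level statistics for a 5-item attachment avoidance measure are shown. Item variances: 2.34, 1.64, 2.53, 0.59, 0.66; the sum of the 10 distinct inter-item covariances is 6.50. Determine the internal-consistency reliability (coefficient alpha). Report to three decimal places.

α = 0.783

ΣVar(i) = 2.34 + 1.64 + 2.53 + 0.59 + 0.66 = 7.76
Sum of distinct covariances = 6.50
total variance = ΣVar(i) + 2·Σcov = 7.76 + 2 × 6.50 = 20.76
α = (5/4)·(1 − 7.76/20.76) = 0.783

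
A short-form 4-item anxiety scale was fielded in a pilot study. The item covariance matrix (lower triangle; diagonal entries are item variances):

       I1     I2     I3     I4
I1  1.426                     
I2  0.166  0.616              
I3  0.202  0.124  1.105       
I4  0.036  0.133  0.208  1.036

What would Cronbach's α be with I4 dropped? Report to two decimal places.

Remaining items: I1, I2, I3 (k = 3).
ΣVar(i) = 1.426 + 0.616 + 1.105 = 3.147
σ²_T = 3.147 + 2 × 0.492 = 4.131
α (item deleted) = (3/2)·(1 − 3.147/4.131) = 0.36

Cronbach's α = 0.36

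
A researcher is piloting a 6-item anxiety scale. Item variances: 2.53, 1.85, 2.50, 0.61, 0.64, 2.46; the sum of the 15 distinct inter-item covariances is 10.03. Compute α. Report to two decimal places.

Σσᵢ² = 2.53 + 1.85 + 2.50 + 0.61 + 0.64 + 2.46 = 10.59
Sum of distinct covariances = 10.03
Var(T) = Σσᵢ² + 2·Σcov = 10.59 + 2 × 10.03 = 30.65
α = (6/5)·(1 − 10.59/30.65) = 0.79

α = 0.79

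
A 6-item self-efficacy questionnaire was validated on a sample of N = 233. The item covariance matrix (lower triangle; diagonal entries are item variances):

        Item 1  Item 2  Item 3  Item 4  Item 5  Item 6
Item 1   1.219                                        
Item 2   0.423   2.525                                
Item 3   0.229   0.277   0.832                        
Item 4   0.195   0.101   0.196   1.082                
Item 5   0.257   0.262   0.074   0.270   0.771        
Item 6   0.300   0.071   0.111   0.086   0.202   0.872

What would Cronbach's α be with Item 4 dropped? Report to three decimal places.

Remaining items: Item 1, Item 2, Item 3, Item 5, Item 6 (k = 5).
ΣVar(i) = 1.219 + 2.525 + 0.832 + 0.771 + 0.872 = 6.219
Var(T) = 6.219 + 2 × 2.206 = 10.631
α (item deleted) = (5/4)·(1 − 6.219/10.631) = 0.519

Cronbach's α = 0.519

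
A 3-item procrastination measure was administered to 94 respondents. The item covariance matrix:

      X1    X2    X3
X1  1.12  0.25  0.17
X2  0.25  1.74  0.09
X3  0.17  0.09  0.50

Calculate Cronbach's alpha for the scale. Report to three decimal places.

Cronbach's alpha = 0.349

sum of item variances = 1.12 + 1.74 + 0.50 = 3.36
Sum of off-diagonal covariances = 0.51
Var(T) = 3.36 + 2 × 0.51 = 4.38
α = (k/(k−1))·(1 − sum of item variances/Var(T)) = (3/2)·(1 − 3.36/4.38) = 0.349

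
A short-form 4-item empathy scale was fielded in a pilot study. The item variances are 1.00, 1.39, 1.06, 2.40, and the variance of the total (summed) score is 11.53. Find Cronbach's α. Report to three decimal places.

Σσ²ᵢ = 1.00 + 1.39 + 1.06 + 2.40 = 5.85
α = (k/(k−1))·(1 − Σσ²ᵢ/Var(T)) = (4/3)·(1 − 5.85/11.53) = 0.657

Cronbach's α = 0.657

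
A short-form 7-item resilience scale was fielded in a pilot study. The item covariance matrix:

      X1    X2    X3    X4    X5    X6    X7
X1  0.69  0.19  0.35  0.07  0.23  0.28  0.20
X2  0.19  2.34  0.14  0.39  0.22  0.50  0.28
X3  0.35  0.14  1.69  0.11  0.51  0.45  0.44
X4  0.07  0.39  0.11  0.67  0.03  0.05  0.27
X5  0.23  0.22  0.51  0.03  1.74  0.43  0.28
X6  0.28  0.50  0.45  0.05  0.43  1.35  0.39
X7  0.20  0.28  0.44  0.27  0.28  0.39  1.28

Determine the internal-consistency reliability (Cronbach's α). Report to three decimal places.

sum of item variances = 0.69 + 2.34 + 1.69 + 0.67 + 1.74 + 1.35 + 1.28 = 9.76
Sum of off-diagonal covariances = 5.81
total variance = 9.76 + 2 × 5.81 = 21.38
α = (k/(k−1))·(1 − sum of item variances/total variance) = (7/6)·(1 − 9.76/21.38) = 0.634

Cronbach's α = 0.634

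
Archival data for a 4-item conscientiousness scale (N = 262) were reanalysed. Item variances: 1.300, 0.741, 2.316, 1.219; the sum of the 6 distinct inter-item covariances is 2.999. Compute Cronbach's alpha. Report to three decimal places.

α = 0.691

ΣVar(i) = 1.300 + 0.741 + 2.316 + 1.219 = 5.576
Sum of distinct covariances = 2.999
Var(T) = ΣVar(i) + 2·Σcov = 5.576 + 2 × 2.999 = 11.574
α = (4/3)·(1 − 5.576/11.574) = 0.691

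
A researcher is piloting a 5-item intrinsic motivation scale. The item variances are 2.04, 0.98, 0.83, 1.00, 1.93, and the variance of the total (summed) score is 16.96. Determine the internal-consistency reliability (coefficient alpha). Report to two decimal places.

coefficient alpha = 0.75

Σσ²ᵢ = 2.04 + 0.98 + 0.83 + 1.00 + 1.93 = 6.78
α = (k/(k−1))·(1 − Σσ²ᵢ/Var(T)) = (5/4)·(1 − 6.78/16.96) = 0.75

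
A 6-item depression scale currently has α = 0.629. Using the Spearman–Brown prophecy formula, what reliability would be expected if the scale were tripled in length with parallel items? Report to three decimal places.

predicted reliability = 0.836

Length factor m = 3
α' = m·α / (1 + (m−1)·α)
   = 3 × 0.629 / (1 + (3 − 1) × 0.629)
   = 1.8870 / 2.2580 = 0.836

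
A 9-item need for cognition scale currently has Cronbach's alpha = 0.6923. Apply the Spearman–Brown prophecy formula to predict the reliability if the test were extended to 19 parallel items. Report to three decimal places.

Length factor m = 19/9 = 2.1111
α' = m·α / (1 + (m−1)·α)
   = 19/9 × 0.6923 / (1 + (19/9 − 1) × 0.6923)
   = 1.4615 / 1.7692 = 0.826

predicted reliability = 0.826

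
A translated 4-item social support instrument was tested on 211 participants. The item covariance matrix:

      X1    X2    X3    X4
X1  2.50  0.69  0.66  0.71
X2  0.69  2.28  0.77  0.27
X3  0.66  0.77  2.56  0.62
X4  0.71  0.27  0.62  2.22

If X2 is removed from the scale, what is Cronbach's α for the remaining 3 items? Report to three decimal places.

Cronbach's α = 0.530

Remaining items: X1, X3, X4 (k = 3).
Σσ²ᵢ = 2.50 + 2.56 + 2.22 = 7.28
σ²_total = 7.28 + 2 × 1.99 = 11.26
α (item deleted) = (3/2)·(1 − 7.28/11.26) = 0.530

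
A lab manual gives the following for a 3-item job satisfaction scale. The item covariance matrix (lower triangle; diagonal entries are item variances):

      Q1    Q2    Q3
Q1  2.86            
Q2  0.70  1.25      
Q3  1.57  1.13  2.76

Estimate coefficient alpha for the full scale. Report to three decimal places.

sum of item variances = 2.86 + 1.25 + 2.76 = 6.87
Sum of the distinct covariances = 3.40
σ²_total = 6.87 + 2 × 3.40 = 13.67
α = (k/(k−1))·(1 − sum of item variances/σ²_total) = (3/2)·(1 − 6.87/13.67) = 0.746

coefficient alpha = 0.746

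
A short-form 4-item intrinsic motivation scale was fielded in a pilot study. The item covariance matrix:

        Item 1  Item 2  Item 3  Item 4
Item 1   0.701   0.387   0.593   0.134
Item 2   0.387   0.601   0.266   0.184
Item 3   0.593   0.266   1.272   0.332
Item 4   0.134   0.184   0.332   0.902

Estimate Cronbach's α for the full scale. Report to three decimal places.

Cronbach's α = 0.696

Σσ²ᵢ = 0.701 + 0.601 + 1.272 + 0.902 = 3.476
Sum of off-diagonal covariances = 1.896
σ²_T = 3.476 + 2 × 1.896 = 7.268
α = (k/(k−1))·(1 − Σσ²ᵢ/σ²_T) = (4/3)·(1 − 3.476/7.268) = 0.696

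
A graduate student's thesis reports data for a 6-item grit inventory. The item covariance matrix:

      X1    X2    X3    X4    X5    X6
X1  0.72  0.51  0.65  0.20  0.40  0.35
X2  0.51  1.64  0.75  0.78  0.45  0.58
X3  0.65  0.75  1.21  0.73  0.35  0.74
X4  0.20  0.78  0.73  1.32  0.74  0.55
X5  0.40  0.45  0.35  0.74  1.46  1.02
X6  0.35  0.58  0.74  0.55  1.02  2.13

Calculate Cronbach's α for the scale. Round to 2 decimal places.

Cronbach's α = 0.81

ΣVar(i) = 0.72 + 1.64 + 1.21 + 1.32 + 1.46 + 2.13 = 8.48
Sum of the distinct covariances = 8.80
Var(T) = 8.48 + 2 × 8.80 = 26.08
α = (k/(k−1))·(1 − ΣVar(i)/Var(T)) = (6/5)·(1 − 8.48/26.08) = 0.81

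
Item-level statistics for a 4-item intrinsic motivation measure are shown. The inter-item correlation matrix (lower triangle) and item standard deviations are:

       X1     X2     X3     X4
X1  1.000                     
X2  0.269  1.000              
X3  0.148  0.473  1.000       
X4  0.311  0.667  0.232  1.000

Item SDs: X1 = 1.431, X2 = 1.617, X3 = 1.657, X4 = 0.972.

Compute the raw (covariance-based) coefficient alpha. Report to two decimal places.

Σσ²ᵢ = 1.431² + 1.617² + 1.657² + 0.972² = 8.3529
Covariances σ_ij = r_ij · s_i · s_j:
  σ(X1,X2) = 0.269 × 1.431 × 1.617 = 0.6224
  σ(X1,X3) = 0.148 × 1.431 × 1.657 = 0.3509
  σ(X1,X4) = 0.311 × 1.431 × 0.972 = 0.4326
  σ(X2,X3) = 0.473 × 1.617 × 1.657 = 1.2673
  σ(X2,X4) = 0.667 × 1.617 × 0.972 = 1.0483
  σ(X3,X4) = 0.232 × 1.657 × 0.972 = 0.3737
σ²_T = Σσ²ᵢ + 2·Σσ_ij = 8.3529 + 2 × 4.0952 = 16.5433
α = (4/3)·(1 − 8.3529/16.5433) = 0.66

coefficient alpha = 0.66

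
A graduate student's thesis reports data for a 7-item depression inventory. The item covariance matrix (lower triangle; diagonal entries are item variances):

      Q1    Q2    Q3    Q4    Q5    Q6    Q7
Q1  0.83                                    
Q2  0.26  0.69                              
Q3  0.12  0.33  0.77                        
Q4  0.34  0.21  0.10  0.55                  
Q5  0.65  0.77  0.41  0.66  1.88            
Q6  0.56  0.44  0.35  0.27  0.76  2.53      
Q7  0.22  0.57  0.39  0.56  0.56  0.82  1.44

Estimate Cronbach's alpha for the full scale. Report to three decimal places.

sum of item variances = 0.83 + 0.69 + 0.77 + 0.55 + 1.88 + 2.53 + 1.44 = 8.69
Sum of off-diagonal covariances = 9.35
Var(T) = 8.69 + 2 × 9.35 = 27.39
α = (k/(k−1))·(1 − sum of item variances/Var(T)) = (7/6)·(1 − 8.69/27.39) = 0.797

α = 0.797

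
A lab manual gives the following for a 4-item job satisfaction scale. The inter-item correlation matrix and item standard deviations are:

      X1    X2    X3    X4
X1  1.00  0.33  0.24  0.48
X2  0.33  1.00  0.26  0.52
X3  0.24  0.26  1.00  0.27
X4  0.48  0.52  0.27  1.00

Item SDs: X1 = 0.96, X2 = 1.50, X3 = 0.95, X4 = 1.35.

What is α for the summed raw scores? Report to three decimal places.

Σσ²ᵢ = 0.96² + 1.50² + 0.95² + 1.35² = 5.8966
Covariances σ_ij = r_ij · s_i · s_j:
  σ(X1,X2) = 0.33 × 0.96 × 1.50 = 0.4752
  σ(X1,X3) = 0.24 × 0.96 × 0.95 = 0.2189
  σ(X1,X4) = 0.48 × 0.96 × 1.35 = 0.6221
  σ(X2,X3) = 0.26 × 1.50 × 0.95 = 0.3705
  σ(X2,X4) = 0.52 × 1.50 × 1.35 = 1.0530
  σ(X3,X4) = 0.27 × 0.95 × 1.35 = 0.3463
σ²_T = Σσ²ᵢ + 2·Σσ_ij = 5.8966 + 2 × 3.0860 = 12.0686
α = (4/3)·(1 − 5.8966/12.0686) = 0.682

α = 0.682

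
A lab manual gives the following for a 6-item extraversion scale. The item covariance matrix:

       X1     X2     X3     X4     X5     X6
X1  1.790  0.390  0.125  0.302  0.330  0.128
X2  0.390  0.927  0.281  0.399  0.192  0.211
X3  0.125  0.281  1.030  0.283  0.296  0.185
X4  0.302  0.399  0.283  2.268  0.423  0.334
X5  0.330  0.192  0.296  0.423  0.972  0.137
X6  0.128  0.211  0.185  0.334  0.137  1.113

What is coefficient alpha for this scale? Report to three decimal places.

Σσ²ᵢ = 1.790 + 0.927 + 1.030 + 2.268 + 0.972 + 1.113 = 8.100
Sum of off-diagonal covariances = 4.016
σ²_total = 8.100 + 2 × 4.016 = 16.132
α = (k/(k−1))·(1 − Σσ²ᵢ/σ²_total) = (6/5)·(1 − 8.100/16.132) = 0.597

coefficient alpha = 0.597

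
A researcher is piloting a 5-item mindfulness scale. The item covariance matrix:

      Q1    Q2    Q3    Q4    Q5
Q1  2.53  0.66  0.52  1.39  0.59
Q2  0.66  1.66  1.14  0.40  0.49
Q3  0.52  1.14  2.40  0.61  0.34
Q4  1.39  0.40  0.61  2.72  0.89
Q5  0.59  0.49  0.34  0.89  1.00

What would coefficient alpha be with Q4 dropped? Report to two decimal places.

Remaining items: Q1, Q2, Q3, Q5 (k = 4).
Σσᵢ² = 2.53 + 1.66 + 2.40 + 1.00 = 7.59
σ²_total = 7.59 + 2 × 3.74 = 15.07
α (item deleted) = (4/3)·(1 − 7.59/15.07) = 0.66

coefficient alpha = 0.66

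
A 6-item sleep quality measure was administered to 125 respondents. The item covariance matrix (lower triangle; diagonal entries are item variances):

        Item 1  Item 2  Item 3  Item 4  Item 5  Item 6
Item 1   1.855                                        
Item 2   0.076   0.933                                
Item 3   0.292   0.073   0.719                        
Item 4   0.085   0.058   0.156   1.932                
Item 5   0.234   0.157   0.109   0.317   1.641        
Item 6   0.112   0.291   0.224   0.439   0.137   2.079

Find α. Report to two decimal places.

sum of item variances = 1.855 + 0.933 + 0.719 + 1.932 + 1.641 + 2.079 = 9.159
Sum of off-diagonal covariances = 2.760
total variance = 9.159 + 2 × 2.760 = 14.679
α = (k/(k−1))·(1 − sum of item variances/total variance) = (6/5)·(1 − 9.159/14.679) = 0.45

α = 0.45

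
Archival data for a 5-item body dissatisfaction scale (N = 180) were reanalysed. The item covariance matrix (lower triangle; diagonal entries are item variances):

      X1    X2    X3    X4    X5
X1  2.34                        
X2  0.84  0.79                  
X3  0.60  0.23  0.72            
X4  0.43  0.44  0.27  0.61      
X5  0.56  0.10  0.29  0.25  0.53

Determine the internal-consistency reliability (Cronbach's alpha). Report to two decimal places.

α = 0.77

sum of item variances = 2.34 + 0.79 + 0.72 + 0.61 + 0.53 = 4.99
Σ_{i<j} σ_ij = 4.01
σ²_T = 4.99 + 2 × 4.01 = 13.01
α = (k/(k−1))·(1 − sum of item variances/σ²_T) = (5/4)·(1 − 4.99/13.01) = 0.77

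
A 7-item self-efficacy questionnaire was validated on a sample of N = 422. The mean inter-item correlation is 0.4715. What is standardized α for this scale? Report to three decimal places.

Standardized α = k·r̄ / (1 + (k−1)·r̄) = 7 × 0.4715 / (1 + 6 × 0.4715)
  = 3.3005 / 3.8290 = 0.862

standardized α = 0.862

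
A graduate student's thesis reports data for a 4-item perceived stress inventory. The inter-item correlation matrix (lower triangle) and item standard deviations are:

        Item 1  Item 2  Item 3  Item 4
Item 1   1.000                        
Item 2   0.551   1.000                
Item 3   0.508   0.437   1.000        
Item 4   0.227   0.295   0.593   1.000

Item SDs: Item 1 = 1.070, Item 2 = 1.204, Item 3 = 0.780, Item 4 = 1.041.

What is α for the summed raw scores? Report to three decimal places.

Σσ²ᵢ = 1.070² + 1.204² + 0.780² + 1.041² = 4.2866
Covariances σ_ij = r_ij · s_i · s_j:
  σ(Item 1,Item 2) = 0.551 × 1.070 × 1.204 = 0.7098
  σ(Item 1,Item 3) = 0.508 × 1.070 × 0.780 = 0.4240
  σ(Item 1,Item 4) = 0.227 × 1.070 × 1.041 = 0.2528
  σ(Item 2,Item 3) = 0.437 × 1.204 × 0.780 = 0.4104
  σ(Item 2,Item 4) = 0.295 × 1.204 × 1.041 = 0.3697
  σ(Item 3,Item 4) = 0.593 × 0.780 × 1.041 = 0.4815
σ²_T = Σσ²ᵢ + 2·Σσ_ij = 4.2866 + 2 × 2.6482 = 9.5830
α = (4/3)·(1 − 4.2866/9.5830) = 0.737

α = 0.737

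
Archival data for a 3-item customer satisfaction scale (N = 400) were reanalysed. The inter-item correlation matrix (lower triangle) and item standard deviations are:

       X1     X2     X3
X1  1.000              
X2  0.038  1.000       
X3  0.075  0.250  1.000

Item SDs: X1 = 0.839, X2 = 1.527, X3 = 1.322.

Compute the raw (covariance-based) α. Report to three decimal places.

Σσ²ᵢ = 0.839² + 1.527² + 1.322² = 4.7833
Covariances σ_ij = r_ij · s_i · s_j:
  σ(X1,X2) = 0.038 × 0.839 × 1.527 = 0.0487
  σ(X1,X3) = 0.075 × 0.839 × 1.322 = 0.0832
  σ(X2,X3) = 0.250 × 1.527 × 1.322 = 0.5047
σ²_T = Σσ²ᵢ + 2·Σσ_ij = 4.7833 + 2 × 0.6366 = 6.0565
α = (3/2)·(1 − 4.7833/6.0565) = 0.315

α = 0.315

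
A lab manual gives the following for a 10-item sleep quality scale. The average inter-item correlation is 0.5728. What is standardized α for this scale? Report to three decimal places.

standardized α = 0.931

Standardized α = k·r̄ / (1 + (k−1)·r̄) = 10 × 0.5728 / (1 + 9 × 0.5728)
  = 5.7280 / 6.1552 = 0.931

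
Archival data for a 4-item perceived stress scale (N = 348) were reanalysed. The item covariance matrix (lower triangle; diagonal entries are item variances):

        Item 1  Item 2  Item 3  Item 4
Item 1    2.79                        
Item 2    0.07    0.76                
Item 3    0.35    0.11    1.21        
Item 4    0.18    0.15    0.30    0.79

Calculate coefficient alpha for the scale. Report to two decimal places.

α = 0.39

sum of item variances = 2.79 + 0.76 + 1.21 + 0.79 = 5.55
Sum of off-diagonal covariances = 1.16
σ²_T = 5.55 + 2 × 1.16 = 7.87
α = (k/(k−1))·(1 − sum of item variances/σ²_T) = (4/3)·(1 − 5.55/7.87) = 0.39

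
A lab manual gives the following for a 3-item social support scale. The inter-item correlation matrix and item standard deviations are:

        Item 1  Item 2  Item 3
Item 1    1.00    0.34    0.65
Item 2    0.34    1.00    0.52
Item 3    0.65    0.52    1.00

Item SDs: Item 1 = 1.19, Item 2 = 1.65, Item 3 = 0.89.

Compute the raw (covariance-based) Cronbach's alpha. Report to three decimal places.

α = 0.693

Σσ²ᵢ = 1.19² + 1.65² + 0.89² = 4.9307
Covariances σ_ij = r_ij · s_i · s_j:
  σ(Item 1,Item 2) = 0.34 × 1.19 × 1.65 = 0.6676
  σ(Item 1,Item 3) = 0.65 × 1.19 × 0.89 = 0.6884
  σ(Item 2,Item 3) = 0.52 × 1.65 × 0.89 = 0.7636
σ²_T = Σσ²ᵢ + 2·Σσ_ij = 4.9307 + 2 × 2.1196 = 9.1699
α = (3/2)·(1 − 4.9307/9.1699) = 0.693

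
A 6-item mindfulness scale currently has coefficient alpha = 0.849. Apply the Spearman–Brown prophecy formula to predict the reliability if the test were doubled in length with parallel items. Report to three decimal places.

Length factor m = 2
α' = m·α / (1 + (m−1)·α)
   = 2 × 0.849 / (1 + (2 − 1) × 0.849)
   = 1.6980 / 1.8490 = 0.918

predicted reliability = 0.918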